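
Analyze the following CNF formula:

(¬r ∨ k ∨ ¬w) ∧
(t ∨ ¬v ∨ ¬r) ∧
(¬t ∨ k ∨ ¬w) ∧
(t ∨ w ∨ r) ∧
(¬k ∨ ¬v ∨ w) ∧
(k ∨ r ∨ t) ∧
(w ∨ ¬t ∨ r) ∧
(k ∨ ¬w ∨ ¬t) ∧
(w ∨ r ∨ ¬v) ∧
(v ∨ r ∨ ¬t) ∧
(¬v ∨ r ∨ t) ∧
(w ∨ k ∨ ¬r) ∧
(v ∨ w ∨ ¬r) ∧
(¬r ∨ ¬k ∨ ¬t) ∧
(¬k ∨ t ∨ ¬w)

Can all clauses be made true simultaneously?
Yes

Yes, the formula is satisfiable.

One satisfying assignment is: t=True, k=True, w=True, r=False, v=True

Verification: With this assignment, all 15 clauses evaluate to true.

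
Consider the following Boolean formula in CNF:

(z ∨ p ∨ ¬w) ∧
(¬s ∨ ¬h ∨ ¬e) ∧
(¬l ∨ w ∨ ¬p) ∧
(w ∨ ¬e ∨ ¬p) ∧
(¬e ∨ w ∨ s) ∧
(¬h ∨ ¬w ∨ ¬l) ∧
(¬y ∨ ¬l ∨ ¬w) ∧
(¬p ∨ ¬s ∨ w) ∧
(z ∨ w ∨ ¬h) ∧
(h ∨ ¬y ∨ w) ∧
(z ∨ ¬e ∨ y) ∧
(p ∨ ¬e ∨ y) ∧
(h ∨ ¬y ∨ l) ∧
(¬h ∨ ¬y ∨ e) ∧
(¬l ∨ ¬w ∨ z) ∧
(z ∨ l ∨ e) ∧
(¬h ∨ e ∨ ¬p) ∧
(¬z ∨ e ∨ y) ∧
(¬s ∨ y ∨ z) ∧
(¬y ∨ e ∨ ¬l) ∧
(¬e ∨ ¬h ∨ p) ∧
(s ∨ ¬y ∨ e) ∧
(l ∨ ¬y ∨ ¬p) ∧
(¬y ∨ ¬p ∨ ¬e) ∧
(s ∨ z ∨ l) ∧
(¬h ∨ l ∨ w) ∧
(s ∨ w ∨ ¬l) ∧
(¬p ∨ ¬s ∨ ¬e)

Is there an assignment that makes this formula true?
Yes

Yes, the formula is satisfiable.

One satisfying assignment is: z=True, p=True, w=True, y=False, s=False, l=False, e=True, h=False

Verification: With this assignment, all 28 clauses evaluate to true.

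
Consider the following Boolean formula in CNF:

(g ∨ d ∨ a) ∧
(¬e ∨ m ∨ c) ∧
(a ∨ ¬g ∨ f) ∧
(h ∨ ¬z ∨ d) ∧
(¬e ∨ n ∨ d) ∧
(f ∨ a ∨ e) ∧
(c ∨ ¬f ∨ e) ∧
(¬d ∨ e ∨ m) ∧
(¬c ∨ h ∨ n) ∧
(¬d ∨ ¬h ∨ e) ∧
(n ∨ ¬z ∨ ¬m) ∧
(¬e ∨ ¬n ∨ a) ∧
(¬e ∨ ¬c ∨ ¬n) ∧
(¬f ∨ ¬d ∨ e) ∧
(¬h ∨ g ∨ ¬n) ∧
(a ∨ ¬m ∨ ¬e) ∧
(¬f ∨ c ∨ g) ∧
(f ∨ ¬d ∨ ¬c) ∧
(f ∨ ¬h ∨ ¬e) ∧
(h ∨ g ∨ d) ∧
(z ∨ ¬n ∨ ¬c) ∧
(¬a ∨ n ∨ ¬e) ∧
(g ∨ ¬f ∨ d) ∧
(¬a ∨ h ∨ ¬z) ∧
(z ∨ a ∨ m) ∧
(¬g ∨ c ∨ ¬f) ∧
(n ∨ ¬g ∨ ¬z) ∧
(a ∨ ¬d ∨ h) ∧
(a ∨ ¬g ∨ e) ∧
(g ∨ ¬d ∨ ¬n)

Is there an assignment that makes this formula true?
Yes

Yes, the formula is satisfiable.

One satisfying assignment is: g=True, e=False, a=True, z=False, n=False, h=False, m=False, c=False, d=False, f=False

Verification: With this assignment, all 30 clauses evaluate to true.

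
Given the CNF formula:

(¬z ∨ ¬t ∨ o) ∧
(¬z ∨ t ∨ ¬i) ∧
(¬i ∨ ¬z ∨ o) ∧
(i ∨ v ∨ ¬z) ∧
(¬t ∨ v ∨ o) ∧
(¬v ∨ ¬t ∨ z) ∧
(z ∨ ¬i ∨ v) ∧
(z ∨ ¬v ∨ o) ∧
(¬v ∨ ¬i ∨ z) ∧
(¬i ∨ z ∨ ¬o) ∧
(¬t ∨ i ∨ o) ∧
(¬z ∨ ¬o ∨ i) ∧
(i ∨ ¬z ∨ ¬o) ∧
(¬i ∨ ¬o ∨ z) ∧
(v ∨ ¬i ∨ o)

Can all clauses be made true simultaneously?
Yes

Yes, the formula is satisfiable.

One satisfying assignment is: v=False, o=False, t=False, i=False, z=False

Verification: With this assignment, all 15 clauses evaluate to true.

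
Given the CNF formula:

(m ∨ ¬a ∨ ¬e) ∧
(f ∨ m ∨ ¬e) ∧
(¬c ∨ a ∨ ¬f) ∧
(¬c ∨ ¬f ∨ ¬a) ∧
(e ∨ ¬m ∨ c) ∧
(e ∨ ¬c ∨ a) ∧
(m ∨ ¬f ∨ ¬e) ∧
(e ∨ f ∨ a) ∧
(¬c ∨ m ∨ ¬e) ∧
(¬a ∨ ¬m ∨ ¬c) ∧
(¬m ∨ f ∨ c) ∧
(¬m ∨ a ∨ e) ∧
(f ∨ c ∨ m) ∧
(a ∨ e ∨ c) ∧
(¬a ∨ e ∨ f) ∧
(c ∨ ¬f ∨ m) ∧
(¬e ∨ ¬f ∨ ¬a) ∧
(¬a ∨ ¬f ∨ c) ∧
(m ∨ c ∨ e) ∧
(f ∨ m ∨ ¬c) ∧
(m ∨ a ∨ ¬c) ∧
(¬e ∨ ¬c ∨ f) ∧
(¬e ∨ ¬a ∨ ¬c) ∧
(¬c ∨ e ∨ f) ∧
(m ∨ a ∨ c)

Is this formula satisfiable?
Yes

Yes, the formula is satisfiable.

One satisfying assignment is: a=False, m=True, f=True, c=False, e=True

Verification: With this assignment, all 25 clauses evaluate to true.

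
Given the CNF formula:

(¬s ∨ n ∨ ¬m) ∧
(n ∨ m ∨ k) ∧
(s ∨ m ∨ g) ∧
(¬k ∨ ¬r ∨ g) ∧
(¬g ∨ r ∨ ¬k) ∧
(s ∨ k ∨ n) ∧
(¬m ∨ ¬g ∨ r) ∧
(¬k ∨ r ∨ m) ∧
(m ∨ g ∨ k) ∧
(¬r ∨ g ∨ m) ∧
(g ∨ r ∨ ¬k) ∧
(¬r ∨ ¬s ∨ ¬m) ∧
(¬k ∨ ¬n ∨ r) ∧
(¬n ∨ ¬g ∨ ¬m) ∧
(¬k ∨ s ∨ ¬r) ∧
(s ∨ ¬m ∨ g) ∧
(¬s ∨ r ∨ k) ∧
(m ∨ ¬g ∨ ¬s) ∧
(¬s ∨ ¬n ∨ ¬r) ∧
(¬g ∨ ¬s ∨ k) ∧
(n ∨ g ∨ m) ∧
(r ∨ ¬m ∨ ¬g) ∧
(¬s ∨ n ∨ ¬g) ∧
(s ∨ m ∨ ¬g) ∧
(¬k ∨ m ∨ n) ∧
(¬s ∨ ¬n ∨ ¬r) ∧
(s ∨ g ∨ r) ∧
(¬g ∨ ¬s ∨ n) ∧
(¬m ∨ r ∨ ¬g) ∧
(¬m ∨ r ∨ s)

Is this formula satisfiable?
No

No, the formula is not satisfiable.

No assignment of truth values to the variables can make all 30 clauses true simultaneously.

The formula is UNSAT (unsatisfiable).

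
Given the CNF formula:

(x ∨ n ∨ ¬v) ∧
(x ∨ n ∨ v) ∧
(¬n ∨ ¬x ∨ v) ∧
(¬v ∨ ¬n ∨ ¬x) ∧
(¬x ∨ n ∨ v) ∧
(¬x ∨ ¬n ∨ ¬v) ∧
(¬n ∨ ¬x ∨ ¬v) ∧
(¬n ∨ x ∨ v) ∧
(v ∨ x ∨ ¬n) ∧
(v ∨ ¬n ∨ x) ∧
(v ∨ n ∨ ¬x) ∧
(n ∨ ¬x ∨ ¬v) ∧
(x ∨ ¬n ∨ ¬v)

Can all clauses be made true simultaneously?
No

No, the formula is not satisfiable.

No assignment of truth values to the variables can make all 13 clauses true simultaneously.

The formula is UNSAT (unsatisfiable).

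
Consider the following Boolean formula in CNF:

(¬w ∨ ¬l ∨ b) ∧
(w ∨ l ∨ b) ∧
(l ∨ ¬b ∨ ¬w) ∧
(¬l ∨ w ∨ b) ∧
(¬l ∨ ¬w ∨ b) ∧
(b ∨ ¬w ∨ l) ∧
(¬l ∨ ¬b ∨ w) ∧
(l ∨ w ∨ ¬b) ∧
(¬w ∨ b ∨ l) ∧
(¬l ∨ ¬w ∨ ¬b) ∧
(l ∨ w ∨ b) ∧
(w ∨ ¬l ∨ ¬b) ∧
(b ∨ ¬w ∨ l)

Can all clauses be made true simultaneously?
No

No, the formula is not satisfiable.

No assignment of truth values to the variables can make all 13 clauses true simultaneously.

The formula is UNSAT (unsatisfiable).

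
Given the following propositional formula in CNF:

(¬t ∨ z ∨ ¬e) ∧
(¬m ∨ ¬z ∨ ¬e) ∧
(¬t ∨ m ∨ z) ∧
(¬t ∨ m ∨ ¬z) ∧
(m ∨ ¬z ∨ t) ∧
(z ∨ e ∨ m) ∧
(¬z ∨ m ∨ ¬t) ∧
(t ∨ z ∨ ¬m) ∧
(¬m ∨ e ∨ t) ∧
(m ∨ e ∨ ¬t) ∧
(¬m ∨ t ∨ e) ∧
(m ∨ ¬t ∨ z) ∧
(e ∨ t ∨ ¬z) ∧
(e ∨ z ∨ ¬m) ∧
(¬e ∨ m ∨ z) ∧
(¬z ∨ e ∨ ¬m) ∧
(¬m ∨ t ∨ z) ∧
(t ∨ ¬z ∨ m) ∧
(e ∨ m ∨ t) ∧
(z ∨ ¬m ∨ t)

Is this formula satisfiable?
No

No, the formula is not satisfiable.

No assignment of truth values to the variables can make all 20 clauses true simultaneously.

The formula is UNSAT (unsatisfiable).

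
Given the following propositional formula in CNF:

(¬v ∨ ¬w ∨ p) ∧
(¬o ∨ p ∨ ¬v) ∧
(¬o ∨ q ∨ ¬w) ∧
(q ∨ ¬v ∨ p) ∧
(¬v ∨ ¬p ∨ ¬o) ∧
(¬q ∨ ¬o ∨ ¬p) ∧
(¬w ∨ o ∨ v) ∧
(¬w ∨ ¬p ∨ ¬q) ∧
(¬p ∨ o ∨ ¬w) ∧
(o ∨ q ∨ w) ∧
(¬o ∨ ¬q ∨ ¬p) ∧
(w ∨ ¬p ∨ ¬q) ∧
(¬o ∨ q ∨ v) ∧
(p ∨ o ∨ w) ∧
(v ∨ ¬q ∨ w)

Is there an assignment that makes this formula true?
Yes

Yes, the formula is satisfiable.

One satisfying assignment is: w=True, o=True, v=False, p=False, q=True

Verification: With this assignment, all 15 clauses evaluate to true.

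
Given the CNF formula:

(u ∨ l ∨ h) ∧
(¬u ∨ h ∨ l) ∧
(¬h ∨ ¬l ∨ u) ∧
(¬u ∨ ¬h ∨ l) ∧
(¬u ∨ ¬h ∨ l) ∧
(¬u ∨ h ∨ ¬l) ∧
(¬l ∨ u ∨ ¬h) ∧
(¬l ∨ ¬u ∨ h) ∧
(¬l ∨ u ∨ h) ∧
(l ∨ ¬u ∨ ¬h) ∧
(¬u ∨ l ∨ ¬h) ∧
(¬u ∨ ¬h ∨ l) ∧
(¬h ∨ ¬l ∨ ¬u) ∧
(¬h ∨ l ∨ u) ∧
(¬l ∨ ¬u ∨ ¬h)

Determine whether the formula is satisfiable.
No

No, the formula is not satisfiable.

No assignment of truth values to the variables can make all 15 clauses true simultaneously.

The formula is UNSAT (unsatisfiable).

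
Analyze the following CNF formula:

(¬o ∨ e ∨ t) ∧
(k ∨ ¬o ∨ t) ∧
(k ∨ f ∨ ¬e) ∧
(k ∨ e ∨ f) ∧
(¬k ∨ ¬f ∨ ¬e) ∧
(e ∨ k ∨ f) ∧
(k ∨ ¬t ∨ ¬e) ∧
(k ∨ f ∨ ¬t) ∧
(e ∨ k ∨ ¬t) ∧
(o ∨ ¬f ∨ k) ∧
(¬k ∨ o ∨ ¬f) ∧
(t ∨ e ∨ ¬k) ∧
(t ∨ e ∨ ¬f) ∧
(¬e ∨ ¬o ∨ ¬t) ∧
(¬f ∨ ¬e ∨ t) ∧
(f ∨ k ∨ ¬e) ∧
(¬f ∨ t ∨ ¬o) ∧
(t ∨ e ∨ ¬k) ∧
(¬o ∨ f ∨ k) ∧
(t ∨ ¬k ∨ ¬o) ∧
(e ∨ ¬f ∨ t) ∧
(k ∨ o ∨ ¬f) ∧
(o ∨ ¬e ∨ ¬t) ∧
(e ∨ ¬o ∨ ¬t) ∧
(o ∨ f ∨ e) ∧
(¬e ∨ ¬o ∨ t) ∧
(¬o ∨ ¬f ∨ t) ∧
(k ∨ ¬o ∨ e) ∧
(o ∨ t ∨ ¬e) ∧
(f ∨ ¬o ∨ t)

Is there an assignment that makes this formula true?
No

No, the formula is not satisfiable.

No assignment of truth values to the variables can make all 30 clauses true simultaneously.

The formula is UNSAT (unsatisfiable).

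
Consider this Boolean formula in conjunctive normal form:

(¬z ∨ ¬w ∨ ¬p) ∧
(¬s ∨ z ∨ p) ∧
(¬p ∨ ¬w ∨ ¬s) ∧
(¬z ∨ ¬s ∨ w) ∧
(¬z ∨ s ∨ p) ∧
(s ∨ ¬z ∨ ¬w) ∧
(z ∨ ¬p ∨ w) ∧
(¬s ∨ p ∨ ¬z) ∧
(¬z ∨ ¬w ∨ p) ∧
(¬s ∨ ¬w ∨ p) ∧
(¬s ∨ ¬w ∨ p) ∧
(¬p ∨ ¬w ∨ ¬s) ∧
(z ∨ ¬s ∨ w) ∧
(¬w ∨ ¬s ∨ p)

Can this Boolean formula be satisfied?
Yes

Yes, the formula is satisfiable.

One satisfying assignment is: z=False, s=False, p=False, w=False

Verification: With this assignment, all 14 clauses evaluate to true.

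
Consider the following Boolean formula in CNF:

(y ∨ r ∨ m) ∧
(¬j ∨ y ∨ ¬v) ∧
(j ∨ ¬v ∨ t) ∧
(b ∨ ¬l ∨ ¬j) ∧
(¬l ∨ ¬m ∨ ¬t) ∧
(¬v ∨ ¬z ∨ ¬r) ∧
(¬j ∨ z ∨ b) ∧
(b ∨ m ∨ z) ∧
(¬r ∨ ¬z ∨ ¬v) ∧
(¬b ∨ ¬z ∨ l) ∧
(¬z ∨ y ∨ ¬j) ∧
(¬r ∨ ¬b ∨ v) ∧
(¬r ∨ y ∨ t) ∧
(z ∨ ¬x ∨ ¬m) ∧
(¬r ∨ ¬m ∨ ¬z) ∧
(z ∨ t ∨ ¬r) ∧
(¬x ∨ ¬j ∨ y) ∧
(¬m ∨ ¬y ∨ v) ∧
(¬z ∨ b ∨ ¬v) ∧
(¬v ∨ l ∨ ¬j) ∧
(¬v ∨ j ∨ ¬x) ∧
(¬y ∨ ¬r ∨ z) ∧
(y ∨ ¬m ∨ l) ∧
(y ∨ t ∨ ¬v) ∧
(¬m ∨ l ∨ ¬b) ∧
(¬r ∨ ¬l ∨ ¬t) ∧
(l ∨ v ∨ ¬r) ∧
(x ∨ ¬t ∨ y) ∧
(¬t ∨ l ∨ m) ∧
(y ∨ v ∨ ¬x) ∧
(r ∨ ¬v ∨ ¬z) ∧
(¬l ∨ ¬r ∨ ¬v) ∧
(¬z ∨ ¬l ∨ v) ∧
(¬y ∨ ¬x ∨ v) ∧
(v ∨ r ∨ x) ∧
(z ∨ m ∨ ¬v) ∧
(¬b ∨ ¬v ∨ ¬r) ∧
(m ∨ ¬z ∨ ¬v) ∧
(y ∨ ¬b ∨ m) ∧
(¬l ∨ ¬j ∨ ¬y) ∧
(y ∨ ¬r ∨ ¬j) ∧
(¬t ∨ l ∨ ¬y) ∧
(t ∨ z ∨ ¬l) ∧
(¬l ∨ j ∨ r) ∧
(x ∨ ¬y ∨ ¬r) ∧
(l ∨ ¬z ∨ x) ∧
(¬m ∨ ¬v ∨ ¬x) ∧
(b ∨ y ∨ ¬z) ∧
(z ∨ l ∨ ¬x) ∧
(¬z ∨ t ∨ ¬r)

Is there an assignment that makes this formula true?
No

No, the formula is not satisfiable.

No assignment of truth values to the variables can make all 50 clauses true simultaneously.

The formula is UNSAT (unsatisfiable).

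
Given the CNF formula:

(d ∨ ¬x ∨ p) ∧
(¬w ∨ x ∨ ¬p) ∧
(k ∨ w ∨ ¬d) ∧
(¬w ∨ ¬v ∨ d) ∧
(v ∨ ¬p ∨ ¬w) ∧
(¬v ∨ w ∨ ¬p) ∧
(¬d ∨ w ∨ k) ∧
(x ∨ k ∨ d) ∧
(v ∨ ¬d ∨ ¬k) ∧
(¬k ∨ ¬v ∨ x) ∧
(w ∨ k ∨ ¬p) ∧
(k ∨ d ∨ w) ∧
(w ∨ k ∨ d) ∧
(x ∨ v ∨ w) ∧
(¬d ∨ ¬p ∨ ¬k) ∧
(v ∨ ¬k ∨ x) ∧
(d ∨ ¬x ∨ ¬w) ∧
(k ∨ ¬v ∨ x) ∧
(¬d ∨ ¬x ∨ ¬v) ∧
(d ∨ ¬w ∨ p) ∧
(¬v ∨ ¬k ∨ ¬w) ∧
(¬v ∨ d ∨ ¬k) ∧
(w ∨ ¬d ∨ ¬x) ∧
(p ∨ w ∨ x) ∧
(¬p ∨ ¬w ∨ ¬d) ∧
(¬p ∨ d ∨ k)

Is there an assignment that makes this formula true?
Yes

Yes, the formula is satisfiable.

One satisfying assignment is: d=True, w=True, x=True, p=False, v=False, k=False

Verification: With this assignment, all 26 clauses evaluate to true.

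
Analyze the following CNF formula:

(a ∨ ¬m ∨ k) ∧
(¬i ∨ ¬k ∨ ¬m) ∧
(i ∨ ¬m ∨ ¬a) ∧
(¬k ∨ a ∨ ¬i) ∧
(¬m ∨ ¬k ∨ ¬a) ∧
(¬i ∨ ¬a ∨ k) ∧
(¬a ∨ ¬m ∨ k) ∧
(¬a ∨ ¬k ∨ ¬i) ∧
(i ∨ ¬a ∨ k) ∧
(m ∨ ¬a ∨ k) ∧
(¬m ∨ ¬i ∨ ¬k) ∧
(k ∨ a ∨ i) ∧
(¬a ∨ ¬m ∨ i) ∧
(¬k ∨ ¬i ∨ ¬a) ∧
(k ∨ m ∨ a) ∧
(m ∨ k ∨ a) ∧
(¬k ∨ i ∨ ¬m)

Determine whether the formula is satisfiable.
Yes

Yes, the formula is satisfiable.

One satisfying assignment is: m=False, a=False, k=True, i=False

Verification: With this assignment, all 17 clauses evaluate to true.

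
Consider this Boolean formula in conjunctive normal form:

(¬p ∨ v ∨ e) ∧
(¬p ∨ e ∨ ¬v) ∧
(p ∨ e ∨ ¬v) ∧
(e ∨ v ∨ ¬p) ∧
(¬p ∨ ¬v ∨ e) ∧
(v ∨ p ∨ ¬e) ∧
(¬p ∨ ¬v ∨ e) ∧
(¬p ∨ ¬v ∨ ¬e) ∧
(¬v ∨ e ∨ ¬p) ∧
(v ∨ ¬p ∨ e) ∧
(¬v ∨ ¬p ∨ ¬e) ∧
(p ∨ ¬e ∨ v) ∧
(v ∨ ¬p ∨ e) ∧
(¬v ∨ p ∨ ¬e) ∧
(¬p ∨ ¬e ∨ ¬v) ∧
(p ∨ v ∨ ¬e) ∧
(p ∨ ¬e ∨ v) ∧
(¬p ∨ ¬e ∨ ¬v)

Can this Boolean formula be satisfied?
Yes

Yes, the formula is satisfiable.

One satisfying assignment is: v=False, p=False, e=False

Verification: With this assignment, all 18 clauses evaluate to true.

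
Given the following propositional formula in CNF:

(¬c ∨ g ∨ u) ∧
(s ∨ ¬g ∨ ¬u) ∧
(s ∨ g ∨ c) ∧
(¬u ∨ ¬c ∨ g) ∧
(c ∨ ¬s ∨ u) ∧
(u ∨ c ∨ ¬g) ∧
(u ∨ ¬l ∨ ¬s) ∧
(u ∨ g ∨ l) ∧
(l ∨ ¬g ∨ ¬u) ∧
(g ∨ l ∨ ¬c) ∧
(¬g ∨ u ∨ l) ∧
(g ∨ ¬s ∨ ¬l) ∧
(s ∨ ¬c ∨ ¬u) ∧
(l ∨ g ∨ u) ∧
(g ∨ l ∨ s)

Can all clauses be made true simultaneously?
Yes

Yes, the formula is satisfiable.

One satisfying assignment is: s=True, u=True, l=False, g=False, c=False

Verification: With this assignment, all 15 clauses evaluate to true.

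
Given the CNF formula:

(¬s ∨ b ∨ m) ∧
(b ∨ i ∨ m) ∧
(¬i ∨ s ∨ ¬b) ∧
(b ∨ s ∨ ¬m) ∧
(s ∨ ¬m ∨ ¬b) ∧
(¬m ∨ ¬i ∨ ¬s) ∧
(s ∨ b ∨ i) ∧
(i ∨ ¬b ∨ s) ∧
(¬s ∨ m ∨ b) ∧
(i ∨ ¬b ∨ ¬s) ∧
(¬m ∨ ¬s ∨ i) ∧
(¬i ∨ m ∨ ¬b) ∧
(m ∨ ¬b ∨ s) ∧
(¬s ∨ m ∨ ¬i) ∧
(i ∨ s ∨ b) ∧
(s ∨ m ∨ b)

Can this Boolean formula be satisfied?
No

No, the formula is not satisfiable.

No assignment of truth values to the variables can make all 16 clauses true simultaneously.

The formula is UNSAT (unsatisfiable).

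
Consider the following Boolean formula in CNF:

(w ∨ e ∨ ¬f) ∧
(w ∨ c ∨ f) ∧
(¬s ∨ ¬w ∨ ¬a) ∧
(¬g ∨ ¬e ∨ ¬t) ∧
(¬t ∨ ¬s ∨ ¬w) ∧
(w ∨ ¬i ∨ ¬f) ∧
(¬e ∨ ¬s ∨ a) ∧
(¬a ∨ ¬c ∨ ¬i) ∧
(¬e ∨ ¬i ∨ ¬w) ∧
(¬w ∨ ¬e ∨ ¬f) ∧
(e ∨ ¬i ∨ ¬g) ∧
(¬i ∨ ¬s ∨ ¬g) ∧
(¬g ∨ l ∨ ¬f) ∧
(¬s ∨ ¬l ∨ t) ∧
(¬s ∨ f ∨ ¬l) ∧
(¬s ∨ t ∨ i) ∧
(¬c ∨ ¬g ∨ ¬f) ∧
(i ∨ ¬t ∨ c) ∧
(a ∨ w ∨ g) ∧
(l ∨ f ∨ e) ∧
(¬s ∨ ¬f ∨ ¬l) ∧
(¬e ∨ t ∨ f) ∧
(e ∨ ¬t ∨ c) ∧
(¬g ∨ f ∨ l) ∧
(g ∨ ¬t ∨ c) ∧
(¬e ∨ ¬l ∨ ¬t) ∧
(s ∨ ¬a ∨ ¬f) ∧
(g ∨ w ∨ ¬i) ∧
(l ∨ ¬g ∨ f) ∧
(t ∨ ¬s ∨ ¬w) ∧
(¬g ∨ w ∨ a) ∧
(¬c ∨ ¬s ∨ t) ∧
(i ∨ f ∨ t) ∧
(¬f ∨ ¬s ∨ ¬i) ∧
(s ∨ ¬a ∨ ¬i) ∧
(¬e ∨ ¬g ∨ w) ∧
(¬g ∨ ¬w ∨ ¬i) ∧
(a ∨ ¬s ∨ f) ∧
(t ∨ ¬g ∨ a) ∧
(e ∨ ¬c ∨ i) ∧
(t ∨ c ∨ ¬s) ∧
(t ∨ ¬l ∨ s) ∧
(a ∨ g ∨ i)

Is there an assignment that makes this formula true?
Yes

Yes, the formula is satisfiable.

One satisfying assignment is: g=False, w=False, s=True, f=True, i=False, e=True, a=True, t=True, l=False, c=True

Verification: With this assignment, all 43 clauses evaluate to true.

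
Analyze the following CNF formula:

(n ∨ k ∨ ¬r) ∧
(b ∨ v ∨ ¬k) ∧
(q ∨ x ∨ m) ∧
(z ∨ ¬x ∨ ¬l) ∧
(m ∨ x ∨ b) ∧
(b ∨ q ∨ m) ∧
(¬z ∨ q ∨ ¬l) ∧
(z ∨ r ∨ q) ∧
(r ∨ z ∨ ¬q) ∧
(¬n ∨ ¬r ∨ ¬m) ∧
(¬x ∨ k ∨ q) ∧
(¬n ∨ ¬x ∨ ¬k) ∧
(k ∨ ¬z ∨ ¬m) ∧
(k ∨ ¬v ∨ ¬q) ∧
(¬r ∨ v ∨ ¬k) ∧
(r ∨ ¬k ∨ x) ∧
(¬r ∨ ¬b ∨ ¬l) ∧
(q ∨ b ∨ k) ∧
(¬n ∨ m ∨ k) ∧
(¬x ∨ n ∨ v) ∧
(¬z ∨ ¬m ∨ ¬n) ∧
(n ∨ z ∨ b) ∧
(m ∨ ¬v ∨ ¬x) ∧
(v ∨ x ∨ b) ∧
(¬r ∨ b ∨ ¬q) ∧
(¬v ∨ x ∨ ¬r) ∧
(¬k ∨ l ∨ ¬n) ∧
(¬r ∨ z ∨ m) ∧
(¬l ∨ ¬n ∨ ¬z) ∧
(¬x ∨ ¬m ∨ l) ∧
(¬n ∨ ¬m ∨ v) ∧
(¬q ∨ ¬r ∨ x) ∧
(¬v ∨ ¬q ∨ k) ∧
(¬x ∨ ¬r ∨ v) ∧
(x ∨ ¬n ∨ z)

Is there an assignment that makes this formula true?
Yes

Yes, the formula is satisfiable.

One satisfying assignment is: b=True, k=False, m=False, l=True, x=False, v=False, q=True, z=True, r=False, n=False

Verification: With this assignment, all 35 clauses evaluate to true.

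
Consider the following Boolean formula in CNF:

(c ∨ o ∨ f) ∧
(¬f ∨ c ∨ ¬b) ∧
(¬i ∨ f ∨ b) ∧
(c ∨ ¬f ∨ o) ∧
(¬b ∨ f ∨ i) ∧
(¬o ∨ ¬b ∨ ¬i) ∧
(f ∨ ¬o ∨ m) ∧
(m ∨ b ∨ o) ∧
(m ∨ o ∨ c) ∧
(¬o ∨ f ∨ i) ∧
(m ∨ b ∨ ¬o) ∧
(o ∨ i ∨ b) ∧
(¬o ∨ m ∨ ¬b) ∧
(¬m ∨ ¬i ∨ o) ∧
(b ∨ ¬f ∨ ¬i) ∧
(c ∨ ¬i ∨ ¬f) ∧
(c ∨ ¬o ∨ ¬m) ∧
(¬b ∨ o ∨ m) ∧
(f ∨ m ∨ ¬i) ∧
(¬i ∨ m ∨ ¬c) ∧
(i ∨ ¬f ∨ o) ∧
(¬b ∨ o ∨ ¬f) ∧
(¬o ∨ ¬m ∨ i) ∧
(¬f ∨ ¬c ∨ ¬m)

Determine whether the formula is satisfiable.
No

No, the formula is not satisfiable.

No assignment of truth values to the variables can make all 24 clauses true simultaneously.

The formula is UNSAT (unsatisfiable).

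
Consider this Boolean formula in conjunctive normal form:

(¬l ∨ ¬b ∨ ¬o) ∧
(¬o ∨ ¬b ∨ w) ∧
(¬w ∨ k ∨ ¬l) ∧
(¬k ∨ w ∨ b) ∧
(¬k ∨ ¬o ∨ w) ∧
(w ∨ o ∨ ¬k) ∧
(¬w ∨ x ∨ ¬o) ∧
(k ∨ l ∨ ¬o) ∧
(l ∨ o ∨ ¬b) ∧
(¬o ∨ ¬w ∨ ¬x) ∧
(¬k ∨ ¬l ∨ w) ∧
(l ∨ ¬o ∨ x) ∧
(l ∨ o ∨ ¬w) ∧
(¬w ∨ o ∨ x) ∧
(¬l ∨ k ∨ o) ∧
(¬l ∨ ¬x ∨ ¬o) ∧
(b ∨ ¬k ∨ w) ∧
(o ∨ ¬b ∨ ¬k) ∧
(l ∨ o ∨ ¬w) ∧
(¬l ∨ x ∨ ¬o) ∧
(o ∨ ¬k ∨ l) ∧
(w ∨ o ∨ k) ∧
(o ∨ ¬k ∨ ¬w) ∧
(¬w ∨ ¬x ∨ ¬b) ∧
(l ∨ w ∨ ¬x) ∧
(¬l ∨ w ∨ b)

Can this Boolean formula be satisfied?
No

No, the formula is not satisfiable.

No assignment of truth values to the variables can make all 26 clauses true simultaneously.

The formula is UNSAT (unsatisfiable).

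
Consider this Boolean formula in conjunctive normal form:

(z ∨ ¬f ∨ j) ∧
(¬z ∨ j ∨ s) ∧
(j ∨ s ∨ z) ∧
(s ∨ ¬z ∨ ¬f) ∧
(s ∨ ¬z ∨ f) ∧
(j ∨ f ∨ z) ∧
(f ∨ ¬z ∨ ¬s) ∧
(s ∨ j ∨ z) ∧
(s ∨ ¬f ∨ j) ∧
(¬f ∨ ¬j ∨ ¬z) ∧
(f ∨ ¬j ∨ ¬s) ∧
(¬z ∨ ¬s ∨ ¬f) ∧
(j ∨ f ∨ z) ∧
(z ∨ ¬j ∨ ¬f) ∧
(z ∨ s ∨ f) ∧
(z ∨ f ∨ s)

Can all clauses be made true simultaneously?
No

No, the formula is not satisfiable.

No assignment of truth values to the variables can make all 16 clauses true simultaneously.

The formula is UNSAT (unsatisfiable).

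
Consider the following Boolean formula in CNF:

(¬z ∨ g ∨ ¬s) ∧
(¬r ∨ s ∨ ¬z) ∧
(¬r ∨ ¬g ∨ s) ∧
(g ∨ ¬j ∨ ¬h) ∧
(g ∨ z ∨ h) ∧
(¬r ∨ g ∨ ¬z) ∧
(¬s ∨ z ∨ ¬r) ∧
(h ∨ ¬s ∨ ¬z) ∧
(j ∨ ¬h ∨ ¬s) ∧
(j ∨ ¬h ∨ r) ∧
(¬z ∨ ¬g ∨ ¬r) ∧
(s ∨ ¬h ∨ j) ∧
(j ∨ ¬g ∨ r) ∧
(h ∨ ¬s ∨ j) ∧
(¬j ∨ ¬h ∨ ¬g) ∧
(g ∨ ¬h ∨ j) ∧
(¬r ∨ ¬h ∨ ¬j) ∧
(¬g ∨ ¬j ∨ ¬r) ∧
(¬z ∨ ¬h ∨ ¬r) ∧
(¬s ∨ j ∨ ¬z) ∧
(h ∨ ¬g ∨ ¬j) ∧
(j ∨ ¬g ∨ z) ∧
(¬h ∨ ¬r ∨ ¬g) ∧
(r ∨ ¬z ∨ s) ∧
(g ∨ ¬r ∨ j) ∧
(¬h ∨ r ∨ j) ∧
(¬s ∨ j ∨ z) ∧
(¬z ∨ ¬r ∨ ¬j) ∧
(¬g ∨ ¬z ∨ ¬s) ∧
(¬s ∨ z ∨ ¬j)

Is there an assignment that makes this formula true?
No

No, the formula is not satisfiable.

No assignment of truth values to the variables can make all 30 clauses true simultaneously.

The formula is UNSAT (unsatisfiable).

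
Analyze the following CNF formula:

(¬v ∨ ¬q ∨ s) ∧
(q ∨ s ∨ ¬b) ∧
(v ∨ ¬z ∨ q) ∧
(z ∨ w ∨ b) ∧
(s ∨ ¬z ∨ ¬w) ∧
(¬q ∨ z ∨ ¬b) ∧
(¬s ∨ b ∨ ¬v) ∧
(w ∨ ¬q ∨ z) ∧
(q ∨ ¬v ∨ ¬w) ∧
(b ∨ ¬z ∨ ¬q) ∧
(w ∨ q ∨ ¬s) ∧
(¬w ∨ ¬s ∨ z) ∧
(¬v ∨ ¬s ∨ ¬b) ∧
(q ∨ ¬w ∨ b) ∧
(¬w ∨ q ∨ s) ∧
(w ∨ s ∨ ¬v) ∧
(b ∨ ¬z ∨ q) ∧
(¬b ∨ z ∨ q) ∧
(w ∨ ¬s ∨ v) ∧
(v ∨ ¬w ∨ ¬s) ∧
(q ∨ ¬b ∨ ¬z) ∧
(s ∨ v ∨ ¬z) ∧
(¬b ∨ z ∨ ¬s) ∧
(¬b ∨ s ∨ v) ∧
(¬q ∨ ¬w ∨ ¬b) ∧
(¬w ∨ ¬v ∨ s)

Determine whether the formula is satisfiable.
Yes

Yes, the formula is satisfiable.

One satisfying assignment is: z=False, w=True, b=False, v=False, q=True, s=False

Verification: With this assignment, all 26 clauses evaluate to true.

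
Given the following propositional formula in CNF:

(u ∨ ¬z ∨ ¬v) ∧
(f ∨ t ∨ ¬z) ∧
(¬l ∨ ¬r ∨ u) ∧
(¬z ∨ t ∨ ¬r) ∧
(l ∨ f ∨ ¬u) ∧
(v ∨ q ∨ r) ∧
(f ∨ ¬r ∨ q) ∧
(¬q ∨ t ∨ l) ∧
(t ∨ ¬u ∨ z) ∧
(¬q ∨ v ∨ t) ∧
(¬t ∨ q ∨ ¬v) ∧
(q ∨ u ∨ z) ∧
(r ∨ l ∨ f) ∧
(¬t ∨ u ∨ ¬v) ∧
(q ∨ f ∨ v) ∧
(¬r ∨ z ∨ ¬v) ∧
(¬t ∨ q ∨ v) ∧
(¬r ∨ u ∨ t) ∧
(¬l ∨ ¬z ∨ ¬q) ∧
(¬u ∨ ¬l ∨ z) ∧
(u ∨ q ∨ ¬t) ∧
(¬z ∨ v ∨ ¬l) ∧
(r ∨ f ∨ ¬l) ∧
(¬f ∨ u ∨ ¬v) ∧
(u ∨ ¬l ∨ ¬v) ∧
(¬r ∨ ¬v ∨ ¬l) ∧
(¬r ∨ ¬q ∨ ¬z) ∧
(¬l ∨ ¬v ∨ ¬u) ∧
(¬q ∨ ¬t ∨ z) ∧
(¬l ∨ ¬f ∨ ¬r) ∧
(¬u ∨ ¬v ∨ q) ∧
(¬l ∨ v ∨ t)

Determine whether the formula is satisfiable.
Yes

Yes, the formula is satisfiable.

One satisfying assignment is: z=True, u=False, q=True, f=True, l=False, t=True, r=False, v=False

Verification: With this assignment, all 32 clauses evaluate to true.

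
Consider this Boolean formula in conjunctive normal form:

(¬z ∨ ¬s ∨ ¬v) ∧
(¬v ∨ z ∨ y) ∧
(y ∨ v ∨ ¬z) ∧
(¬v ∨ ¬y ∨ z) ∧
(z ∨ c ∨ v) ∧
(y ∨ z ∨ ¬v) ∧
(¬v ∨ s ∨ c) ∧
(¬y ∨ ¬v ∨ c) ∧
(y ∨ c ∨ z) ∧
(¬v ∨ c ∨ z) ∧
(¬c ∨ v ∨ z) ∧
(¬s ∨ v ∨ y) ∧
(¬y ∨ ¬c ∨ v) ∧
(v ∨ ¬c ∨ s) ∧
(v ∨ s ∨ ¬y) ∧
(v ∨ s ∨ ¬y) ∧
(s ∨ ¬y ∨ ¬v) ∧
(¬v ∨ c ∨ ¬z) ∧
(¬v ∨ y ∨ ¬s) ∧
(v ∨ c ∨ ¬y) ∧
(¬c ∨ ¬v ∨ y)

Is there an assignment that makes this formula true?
No

No, the formula is not satisfiable.

No assignment of truth values to the variables can make all 21 clauses true simultaneously.

The formula is UNSAT (unsatisfiable).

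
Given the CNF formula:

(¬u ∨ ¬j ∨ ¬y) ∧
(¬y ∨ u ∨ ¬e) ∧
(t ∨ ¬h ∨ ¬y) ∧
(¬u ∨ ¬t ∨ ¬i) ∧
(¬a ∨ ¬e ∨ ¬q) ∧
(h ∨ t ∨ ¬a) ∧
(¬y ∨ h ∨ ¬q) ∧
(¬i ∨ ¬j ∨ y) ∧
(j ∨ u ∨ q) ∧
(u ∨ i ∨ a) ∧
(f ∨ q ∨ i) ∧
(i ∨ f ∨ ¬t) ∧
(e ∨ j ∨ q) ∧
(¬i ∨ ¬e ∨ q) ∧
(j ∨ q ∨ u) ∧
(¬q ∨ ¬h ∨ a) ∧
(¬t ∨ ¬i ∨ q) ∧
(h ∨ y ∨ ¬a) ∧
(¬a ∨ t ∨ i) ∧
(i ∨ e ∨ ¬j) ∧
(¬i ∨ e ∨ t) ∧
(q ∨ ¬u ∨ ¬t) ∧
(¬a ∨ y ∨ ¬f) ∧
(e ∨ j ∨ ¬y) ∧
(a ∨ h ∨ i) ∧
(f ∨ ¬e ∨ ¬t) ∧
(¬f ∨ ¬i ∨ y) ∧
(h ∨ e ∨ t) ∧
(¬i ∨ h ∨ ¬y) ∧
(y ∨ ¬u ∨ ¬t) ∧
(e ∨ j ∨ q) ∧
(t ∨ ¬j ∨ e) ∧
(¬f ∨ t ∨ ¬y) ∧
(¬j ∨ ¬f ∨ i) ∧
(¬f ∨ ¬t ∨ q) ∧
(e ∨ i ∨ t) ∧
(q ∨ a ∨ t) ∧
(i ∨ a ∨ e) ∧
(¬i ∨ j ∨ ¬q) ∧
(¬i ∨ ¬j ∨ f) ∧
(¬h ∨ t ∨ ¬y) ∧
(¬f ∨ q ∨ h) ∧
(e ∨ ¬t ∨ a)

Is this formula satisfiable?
Yes

Yes, the formula is satisfiable.

One satisfying assignment is: y=True, a=True, h=True, i=True, f=True, q=True, e=False, j=True, t=True, u=False

Verification: With this assignment, all 43 clauses evaluate to true.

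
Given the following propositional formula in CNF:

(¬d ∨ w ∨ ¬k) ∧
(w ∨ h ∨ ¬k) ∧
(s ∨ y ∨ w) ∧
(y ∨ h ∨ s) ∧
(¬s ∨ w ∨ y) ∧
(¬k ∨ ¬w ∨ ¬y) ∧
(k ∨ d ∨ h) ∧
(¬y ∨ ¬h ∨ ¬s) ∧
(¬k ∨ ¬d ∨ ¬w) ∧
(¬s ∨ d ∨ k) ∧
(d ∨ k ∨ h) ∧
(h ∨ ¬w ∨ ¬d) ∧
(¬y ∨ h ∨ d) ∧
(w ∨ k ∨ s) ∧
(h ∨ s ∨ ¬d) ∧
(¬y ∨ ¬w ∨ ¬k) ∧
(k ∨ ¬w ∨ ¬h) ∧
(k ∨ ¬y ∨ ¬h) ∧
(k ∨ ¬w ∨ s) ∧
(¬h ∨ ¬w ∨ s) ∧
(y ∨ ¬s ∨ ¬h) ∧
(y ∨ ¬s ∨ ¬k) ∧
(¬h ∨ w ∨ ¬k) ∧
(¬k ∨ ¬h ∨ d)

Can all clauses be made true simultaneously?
Yes

Yes, the formula is satisfiable.

One satisfying assignment is: w=False, d=True, h=False, y=True, k=False, s=True

Verification: With this assignment, all 24 clauses evaluate to true.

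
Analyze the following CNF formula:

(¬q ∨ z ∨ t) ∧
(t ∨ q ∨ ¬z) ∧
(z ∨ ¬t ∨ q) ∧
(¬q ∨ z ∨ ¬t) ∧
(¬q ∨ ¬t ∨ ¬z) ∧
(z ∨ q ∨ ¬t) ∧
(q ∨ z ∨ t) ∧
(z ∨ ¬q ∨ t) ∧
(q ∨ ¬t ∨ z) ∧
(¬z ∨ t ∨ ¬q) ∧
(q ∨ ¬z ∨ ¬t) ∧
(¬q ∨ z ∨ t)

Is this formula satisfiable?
No

No, the formula is not satisfiable.

No assignment of truth values to the variables can make all 12 clauses true simultaneously.

The formula is UNSAT (unsatisfiable).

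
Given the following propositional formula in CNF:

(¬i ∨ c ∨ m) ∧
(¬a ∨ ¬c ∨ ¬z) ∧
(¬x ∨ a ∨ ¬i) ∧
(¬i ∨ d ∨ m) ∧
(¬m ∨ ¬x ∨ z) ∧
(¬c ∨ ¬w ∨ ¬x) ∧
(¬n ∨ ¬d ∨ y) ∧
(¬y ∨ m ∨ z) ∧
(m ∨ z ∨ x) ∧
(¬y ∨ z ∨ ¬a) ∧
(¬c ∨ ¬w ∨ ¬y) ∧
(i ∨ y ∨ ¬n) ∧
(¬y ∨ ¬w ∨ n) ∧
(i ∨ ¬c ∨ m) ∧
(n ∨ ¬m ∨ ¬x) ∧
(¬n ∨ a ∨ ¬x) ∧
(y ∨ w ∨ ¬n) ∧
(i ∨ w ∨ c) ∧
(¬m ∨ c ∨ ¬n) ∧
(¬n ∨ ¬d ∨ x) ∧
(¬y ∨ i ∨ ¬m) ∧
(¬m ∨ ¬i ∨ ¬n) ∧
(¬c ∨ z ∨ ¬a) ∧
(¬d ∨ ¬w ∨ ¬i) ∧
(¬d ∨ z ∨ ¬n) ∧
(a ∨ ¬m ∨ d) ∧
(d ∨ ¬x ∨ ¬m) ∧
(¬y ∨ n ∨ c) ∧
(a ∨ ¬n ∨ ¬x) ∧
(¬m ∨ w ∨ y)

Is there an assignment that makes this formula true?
Yes

Yes, the formula is satisfiable.

One satisfying assignment is: w=False, n=False, a=False, d=True, x=False, m=False, y=False, z=True, c=True, i=True

Verification: With this assignment, all 30 clauses evaluate to true.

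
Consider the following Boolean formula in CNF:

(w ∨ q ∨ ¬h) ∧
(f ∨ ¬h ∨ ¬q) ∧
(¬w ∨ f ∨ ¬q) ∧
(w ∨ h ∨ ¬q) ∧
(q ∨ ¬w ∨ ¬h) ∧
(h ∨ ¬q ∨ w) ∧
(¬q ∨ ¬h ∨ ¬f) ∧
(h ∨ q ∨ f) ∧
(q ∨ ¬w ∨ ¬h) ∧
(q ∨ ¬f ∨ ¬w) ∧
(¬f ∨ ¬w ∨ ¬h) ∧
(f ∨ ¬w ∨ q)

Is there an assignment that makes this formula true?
Yes

Yes, the formula is satisfiable.

One satisfying assignment is: f=True, w=False, h=False, q=False

Verification: With this assignment, all 12 clauses evaluate to true.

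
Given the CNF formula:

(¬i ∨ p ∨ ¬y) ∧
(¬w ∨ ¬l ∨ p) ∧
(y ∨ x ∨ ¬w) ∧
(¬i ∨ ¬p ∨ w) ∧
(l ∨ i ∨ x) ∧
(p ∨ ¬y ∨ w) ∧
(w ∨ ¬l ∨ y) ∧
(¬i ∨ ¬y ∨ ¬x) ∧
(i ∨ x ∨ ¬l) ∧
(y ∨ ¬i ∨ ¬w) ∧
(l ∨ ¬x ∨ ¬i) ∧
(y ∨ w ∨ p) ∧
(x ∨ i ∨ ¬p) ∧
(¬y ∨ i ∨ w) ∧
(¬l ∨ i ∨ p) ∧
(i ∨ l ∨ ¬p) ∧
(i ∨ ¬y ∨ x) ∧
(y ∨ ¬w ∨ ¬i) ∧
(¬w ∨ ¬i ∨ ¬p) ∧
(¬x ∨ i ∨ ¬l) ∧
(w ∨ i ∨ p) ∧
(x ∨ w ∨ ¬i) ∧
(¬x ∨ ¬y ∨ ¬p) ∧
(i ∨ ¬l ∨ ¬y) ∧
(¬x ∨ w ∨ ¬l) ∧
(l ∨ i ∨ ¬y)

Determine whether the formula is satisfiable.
Yes

Yes, the formula is satisfiable.

One satisfying assignment is: w=True, i=False, y=False, p=False, x=True, l=False

Verification: With this assignment, all 26 clauses evaluate to true.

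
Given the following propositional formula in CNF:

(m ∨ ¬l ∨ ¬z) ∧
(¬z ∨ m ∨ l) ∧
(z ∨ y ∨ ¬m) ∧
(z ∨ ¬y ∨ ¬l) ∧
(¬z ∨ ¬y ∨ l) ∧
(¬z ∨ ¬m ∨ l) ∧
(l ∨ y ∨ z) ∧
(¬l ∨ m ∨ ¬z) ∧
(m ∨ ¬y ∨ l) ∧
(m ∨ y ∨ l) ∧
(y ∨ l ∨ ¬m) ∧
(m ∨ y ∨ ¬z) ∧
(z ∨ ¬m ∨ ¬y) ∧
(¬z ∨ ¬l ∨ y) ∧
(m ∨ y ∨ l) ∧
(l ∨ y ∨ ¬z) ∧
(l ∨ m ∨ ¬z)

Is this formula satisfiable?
Yes

Yes, the formula is satisfiable.

One satisfying assignment is: y=False, z=False, l=True, m=False

Verification: With this assignment, all 17 clauses evaluate to true.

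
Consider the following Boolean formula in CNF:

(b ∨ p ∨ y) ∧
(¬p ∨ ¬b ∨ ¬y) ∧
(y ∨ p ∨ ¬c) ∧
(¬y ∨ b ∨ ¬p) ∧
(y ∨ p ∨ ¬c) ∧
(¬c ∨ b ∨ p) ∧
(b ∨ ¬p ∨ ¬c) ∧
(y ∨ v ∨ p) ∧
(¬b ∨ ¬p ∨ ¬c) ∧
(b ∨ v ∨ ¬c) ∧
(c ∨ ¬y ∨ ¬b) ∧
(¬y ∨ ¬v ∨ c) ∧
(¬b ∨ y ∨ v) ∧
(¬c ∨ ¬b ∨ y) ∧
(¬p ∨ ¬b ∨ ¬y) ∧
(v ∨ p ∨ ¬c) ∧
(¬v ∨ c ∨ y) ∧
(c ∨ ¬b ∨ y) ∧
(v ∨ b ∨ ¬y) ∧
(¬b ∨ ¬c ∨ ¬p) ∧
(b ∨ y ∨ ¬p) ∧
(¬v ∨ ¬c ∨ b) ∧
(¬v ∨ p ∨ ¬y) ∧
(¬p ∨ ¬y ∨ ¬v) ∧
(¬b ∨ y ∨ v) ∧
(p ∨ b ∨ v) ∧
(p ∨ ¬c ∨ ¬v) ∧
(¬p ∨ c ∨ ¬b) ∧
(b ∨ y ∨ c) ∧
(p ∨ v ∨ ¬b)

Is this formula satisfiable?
No

No, the formula is not satisfiable.

No assignment of truth values to the variables can make all 30 clauses true simultaneously.

The formula is UNSAT (unsatisfiable).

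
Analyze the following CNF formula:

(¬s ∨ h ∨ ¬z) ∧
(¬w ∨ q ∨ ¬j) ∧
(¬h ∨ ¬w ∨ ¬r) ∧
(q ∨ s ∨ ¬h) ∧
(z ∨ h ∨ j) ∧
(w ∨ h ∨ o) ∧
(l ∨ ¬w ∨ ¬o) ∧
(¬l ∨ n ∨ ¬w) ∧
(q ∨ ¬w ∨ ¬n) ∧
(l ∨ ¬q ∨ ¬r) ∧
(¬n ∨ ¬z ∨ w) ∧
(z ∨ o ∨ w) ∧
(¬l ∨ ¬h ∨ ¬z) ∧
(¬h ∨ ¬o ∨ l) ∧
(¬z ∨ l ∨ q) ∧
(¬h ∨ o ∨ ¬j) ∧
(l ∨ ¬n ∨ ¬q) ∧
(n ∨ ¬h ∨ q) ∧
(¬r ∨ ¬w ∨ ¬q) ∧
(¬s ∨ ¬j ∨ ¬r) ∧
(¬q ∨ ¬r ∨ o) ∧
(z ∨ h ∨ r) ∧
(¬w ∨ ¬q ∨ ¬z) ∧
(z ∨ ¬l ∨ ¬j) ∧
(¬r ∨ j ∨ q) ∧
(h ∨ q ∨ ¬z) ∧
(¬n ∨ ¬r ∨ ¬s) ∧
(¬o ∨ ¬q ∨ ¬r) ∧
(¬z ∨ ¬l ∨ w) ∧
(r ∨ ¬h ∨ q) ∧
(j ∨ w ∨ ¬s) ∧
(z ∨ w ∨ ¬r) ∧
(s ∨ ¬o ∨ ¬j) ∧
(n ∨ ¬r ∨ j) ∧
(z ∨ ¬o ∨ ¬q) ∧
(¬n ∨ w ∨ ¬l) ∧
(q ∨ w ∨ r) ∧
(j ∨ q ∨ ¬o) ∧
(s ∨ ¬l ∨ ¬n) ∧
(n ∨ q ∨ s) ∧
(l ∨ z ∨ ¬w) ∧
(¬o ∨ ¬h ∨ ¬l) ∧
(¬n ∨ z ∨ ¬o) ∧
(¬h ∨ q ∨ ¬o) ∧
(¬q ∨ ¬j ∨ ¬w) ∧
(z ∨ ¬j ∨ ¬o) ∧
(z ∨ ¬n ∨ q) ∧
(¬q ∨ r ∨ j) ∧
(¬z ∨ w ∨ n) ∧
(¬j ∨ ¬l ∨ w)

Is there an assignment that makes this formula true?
No

No, the formula is not satisfiable.

No assignment of truth values to the variables can make all 50 clauses true simultaneously.

The formula is UNSAT (unsatisfiable).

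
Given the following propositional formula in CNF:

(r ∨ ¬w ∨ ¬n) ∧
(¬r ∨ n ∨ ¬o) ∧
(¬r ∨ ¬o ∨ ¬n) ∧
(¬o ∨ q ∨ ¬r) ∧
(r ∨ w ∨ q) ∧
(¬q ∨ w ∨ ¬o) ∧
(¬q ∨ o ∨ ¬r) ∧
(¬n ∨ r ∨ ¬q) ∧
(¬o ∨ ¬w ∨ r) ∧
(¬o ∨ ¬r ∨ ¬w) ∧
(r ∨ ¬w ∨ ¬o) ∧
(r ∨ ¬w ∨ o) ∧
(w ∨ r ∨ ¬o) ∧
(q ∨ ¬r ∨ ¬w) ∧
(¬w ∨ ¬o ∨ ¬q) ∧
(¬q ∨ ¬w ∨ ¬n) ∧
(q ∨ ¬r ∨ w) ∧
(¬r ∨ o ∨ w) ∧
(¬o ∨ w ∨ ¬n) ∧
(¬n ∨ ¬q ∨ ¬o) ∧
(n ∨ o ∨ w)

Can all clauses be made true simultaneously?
No

No, the formula is not satisfiable.

No assignment of truth values to the variables can make all 21 clauses true simultaneously.

The formula is UNSAT (unsatisfiable).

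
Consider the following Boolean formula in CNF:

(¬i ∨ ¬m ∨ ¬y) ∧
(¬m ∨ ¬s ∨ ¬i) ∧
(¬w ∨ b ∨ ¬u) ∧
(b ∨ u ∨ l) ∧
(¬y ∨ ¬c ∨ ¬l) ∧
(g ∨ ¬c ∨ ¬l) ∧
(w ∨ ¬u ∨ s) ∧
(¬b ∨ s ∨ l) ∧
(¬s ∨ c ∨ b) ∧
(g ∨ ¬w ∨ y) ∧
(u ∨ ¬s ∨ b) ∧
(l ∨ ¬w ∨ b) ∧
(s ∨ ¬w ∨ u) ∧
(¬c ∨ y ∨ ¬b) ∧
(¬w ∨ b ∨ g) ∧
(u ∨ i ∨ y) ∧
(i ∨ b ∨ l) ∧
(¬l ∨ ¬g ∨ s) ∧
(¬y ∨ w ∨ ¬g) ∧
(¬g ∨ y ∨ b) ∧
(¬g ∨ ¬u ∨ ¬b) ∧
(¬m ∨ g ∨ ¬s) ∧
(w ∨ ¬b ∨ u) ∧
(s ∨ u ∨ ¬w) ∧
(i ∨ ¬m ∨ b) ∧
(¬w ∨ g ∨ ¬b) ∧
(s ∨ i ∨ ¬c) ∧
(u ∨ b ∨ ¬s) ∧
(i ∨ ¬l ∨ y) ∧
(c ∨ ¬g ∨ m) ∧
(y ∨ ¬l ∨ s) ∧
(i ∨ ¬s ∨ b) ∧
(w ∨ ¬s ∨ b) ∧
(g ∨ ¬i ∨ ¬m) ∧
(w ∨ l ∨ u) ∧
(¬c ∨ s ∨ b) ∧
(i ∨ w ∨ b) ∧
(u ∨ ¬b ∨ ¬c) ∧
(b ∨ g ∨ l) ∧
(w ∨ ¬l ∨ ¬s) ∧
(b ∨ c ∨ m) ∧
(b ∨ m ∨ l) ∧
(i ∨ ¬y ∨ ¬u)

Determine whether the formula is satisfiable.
Yes

Yes, the formula is satisfiable.

One satisfying assignment is: w=False, y=False, m=False, i=False, b=True, l=False, u=True, g=False, c=False, s=True

Verification: With this assignment, all 43 clauses evaluate to true.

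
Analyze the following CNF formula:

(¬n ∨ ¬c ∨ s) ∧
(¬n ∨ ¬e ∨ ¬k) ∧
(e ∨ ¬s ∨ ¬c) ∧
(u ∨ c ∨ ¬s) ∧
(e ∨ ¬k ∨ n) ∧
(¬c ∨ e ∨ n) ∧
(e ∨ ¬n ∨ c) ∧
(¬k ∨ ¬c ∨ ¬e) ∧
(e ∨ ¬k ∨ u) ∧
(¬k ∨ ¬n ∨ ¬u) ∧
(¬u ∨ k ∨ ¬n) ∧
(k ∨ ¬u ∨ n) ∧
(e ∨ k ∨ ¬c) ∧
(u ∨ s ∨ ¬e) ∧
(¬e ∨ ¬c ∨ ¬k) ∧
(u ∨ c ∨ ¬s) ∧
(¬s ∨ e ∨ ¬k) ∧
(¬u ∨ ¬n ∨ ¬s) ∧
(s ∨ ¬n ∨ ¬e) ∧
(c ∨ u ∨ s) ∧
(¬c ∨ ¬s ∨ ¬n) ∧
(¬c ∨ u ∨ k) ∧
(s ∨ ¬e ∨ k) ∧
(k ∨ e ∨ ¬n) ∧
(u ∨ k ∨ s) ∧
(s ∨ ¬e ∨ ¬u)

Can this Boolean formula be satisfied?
Yes

Yes, the formula is satisfiable.

One satisfying assignment is: e=True, n=False, s=True, u=True, k=True, c=False

Verification: With this assignment, all 26 clauses evaluate to true.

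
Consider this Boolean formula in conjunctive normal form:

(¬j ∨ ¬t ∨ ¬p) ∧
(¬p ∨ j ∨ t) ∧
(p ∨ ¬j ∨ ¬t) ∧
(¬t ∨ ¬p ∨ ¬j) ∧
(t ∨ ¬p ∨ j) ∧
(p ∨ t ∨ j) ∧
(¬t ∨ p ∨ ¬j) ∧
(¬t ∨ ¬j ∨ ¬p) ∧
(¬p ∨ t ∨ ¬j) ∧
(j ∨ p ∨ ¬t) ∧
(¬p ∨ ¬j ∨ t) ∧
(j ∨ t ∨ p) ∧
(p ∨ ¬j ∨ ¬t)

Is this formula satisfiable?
Yes

Yes, the formula is satisfiable.

One satisfying assignment is: j=True, p=False, t=False

Verification: With this assignment, all 13 clauses evaluate to true.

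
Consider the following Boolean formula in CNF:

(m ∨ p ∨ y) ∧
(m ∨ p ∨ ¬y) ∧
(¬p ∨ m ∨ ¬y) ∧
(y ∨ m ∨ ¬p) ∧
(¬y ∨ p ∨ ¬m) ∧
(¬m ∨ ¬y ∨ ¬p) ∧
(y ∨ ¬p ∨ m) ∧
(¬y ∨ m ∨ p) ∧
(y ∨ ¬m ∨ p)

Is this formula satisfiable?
Yes

Yes, the formula is satisfiable.

One satisfying assignment is: m=True, y=False, p=True

Verification: With this assignment, all 9 clauses evaluate to true.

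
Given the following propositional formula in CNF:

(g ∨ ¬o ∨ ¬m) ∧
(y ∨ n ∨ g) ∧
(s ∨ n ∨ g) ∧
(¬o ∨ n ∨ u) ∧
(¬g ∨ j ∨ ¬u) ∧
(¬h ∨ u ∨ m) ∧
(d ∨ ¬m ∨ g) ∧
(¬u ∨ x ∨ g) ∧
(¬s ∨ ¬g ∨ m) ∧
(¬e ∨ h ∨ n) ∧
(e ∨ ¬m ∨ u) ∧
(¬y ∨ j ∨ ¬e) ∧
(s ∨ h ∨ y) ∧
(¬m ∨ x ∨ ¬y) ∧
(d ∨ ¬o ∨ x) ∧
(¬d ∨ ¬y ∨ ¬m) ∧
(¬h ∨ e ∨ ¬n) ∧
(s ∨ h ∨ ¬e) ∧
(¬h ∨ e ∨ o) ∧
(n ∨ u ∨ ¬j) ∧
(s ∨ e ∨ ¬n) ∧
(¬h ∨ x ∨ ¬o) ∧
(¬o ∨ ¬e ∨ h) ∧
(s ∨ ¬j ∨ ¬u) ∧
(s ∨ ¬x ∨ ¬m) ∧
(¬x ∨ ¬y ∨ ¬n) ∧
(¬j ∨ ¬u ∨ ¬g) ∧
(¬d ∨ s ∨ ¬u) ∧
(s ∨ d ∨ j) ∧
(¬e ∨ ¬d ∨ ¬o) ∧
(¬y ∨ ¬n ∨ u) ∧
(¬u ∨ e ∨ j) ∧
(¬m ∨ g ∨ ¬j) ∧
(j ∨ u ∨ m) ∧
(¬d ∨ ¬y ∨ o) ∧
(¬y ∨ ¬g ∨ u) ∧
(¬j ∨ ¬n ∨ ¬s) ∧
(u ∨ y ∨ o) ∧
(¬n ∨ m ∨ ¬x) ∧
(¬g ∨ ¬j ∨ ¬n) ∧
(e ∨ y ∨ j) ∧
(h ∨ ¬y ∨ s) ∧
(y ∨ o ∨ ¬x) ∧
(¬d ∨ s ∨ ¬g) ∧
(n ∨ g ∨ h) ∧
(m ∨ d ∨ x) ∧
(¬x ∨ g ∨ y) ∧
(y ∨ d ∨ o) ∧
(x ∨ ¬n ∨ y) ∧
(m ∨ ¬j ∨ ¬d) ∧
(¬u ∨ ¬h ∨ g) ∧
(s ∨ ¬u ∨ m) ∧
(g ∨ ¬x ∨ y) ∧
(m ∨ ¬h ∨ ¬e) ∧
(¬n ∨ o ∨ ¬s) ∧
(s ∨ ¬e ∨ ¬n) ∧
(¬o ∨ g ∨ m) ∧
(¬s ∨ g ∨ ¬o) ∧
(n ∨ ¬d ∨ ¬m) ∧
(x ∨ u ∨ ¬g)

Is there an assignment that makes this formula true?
Yes

Yes, the formula is satisfiable.

One satisfying assignment is: m=True, o=True, u=False, s=True, x=True, n=True, e=True, d=False, y=False, g=True, j=False, h=True

Verification: With this assignment, all 60 clauses evaluate to true.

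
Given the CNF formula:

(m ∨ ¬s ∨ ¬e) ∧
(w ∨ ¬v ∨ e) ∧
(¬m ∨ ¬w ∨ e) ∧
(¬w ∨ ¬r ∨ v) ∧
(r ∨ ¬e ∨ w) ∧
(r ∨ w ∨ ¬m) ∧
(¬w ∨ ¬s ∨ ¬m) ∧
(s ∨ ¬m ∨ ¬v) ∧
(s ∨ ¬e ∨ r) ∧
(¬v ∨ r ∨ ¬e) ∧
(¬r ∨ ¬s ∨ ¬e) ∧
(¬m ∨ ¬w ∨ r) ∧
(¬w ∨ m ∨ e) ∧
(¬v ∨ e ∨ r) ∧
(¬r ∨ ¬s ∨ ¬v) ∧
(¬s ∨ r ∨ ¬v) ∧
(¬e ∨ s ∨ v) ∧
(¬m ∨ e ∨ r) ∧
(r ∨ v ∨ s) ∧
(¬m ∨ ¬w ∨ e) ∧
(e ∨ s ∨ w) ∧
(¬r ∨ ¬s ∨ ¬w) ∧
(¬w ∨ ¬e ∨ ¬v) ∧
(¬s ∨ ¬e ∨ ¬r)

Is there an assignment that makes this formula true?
Yes

Yes, the formula is satisfiable.

One satisfying assignment is: s=True, e=False, v=False, w=False, r=False, m=False

Verification: With this assignment, all 24 clauses evaluate to true.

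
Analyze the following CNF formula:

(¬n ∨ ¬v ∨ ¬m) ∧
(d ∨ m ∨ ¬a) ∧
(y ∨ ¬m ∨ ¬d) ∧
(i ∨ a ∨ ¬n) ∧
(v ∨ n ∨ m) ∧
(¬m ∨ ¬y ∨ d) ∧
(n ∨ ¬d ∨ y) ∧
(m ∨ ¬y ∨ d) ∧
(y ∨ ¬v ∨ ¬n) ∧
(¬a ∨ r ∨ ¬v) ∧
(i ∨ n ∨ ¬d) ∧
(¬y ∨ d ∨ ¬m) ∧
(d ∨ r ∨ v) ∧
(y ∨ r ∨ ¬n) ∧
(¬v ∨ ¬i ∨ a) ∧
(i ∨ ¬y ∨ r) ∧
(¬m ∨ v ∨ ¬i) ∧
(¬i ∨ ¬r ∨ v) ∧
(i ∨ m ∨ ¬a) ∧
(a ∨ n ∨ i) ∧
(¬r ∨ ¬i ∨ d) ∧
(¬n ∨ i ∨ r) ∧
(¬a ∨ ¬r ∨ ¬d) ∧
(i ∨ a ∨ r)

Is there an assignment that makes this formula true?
Yes

Yes, the formula is satisfiable.

One satisfying assignment is: n=False, m=True, d=False, v=True, y=False, i=False, r=True, a=True

Verification: With this assignment, all 24 clauses evaluate to true.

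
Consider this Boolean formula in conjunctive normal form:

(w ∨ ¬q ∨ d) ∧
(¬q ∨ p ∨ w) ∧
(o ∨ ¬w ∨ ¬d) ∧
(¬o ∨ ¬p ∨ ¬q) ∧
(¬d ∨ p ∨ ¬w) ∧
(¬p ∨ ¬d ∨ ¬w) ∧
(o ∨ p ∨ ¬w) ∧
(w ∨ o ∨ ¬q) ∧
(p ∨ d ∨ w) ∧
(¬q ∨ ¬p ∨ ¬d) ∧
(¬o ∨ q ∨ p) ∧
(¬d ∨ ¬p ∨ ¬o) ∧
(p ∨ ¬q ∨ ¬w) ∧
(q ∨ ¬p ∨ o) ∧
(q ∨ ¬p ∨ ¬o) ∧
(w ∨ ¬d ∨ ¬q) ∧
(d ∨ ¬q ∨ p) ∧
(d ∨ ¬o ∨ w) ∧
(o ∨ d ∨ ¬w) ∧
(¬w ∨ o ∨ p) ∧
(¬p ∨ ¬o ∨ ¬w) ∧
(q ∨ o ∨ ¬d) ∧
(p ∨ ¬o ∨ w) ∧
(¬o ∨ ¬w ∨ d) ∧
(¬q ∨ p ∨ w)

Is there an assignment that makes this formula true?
No

No, the formula is not satisfiable.

No assignment of truth values to the variables can make all 25 clauses true simultaneously.

The formula is UNSAT (unsatisfiable).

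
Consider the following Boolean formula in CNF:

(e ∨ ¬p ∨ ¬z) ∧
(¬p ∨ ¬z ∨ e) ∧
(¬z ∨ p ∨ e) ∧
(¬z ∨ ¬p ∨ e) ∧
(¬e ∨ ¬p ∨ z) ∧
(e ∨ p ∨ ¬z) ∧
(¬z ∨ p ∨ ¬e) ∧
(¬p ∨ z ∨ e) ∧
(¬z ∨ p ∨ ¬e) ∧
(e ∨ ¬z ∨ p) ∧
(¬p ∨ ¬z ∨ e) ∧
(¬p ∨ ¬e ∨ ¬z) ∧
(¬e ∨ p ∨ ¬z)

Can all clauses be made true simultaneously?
Yes

Yes, the formula is satisfiable.

One satisfying assignment is: e=False, p=False, z=False

Verification: With this assignment, all 13 clauses evaluate to true.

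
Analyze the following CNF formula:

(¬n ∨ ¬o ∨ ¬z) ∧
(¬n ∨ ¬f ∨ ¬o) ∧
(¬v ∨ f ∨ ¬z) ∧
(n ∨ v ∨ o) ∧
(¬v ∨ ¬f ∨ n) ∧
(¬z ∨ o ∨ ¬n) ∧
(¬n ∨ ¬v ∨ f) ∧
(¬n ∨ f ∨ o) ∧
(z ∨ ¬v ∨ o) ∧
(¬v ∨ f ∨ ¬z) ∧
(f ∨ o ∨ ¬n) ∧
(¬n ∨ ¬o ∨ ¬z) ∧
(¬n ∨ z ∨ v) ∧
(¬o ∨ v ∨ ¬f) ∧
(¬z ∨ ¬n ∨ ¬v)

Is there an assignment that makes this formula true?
Yes

Yes, the formula is satisfiable.

One satisfying assignment is: o=True, z=False, f=False, v=False, n=False

Verification: With this assignment, all 15 clauses evaluate to true.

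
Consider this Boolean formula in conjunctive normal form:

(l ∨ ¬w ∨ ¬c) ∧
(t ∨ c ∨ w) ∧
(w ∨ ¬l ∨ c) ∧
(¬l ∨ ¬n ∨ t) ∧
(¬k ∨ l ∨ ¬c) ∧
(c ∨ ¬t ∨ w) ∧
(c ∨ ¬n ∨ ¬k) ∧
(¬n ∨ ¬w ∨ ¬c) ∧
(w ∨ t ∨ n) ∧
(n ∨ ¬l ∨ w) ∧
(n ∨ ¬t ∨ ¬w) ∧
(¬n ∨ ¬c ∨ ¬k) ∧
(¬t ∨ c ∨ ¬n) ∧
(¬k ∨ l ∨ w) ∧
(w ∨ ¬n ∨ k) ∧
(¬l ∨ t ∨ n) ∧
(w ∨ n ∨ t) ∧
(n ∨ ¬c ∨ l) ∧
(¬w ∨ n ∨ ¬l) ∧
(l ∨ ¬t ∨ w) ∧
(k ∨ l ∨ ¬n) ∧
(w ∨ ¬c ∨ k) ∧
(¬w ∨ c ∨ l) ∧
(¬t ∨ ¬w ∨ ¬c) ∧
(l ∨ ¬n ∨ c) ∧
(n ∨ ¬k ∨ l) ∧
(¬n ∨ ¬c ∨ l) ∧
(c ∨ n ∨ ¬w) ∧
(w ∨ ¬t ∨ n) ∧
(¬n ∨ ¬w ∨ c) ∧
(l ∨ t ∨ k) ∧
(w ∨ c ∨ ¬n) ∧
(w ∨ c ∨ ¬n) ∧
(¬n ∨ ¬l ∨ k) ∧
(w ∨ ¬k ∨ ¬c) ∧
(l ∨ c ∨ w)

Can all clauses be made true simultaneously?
No

No, the formula is not satisfiable.

No assignment of truth values to the variables can make all 36 clauses true simultaneously.

The formula is UNSAT (unsatisfiable).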